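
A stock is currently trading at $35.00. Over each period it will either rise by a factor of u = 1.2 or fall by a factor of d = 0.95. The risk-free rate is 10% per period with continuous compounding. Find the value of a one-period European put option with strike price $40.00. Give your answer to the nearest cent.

Risk-neutral probability p = (e^0.1 − 0.95)/(1.2 − 0.95) = 0.1552/0.2500 = 0.6207
Terminal stock prices: S_u = 42, S_d = 33.25
Terminal payoffs (K − S): max(-2, 0) = 0, max(6.75, 0) = 6.75
Node 0 (S = 35): V_0 = e^(−0.1)·[0.6207·0.0000 + 0.3793·6.7500] = 2.3167

$2.32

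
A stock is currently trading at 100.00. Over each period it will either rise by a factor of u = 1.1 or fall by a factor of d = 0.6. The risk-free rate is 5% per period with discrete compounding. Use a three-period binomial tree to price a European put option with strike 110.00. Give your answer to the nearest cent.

9.57

Risk-neutral probability p = (1 + 0.05 − 0.6)/(1.1 − 0.6) = 0.4500/0.5000 = 0.9000
Terminal stock prices: S_uuu = 133.1, S_uud = 72.6, S_udd = 39.6, S_ddd = 21.6
Terminal payoffs (K − S): max(-23.1, 0) = 0, max(37.4, 0) = 37.4, max(70.4, 0) = 70.4, max(88.4, 0) = 88.4
Node uu (S = 121): V_uu = 1/1.05·[0.9000·0.0000 + 0.1000·37.4000] = 3.5619
Node ud (S = 66): V_ud = 1/1.05·[0.9000·37.4000 + 0.1000·70.4000] = 38.7619
Node dd (S = 36): V_dd = 1/1.05·[0.9000·70.4000 + 0.1000·88.4000] = 68.7619
Node u (S = 110): V_u = 1/1.05·[0.9000·3.5619 + 0.1000·38.7619] = 6.7447
Node d (S = 60): V_d = 1/1.05·[0.9000·38.7619 + 0.1000·68.7619] = 39.7732
Node 0 (S = 100): V_0 = 1/1.05·[0.9000·6.7447 + 0.1000·39.7732] = 9.5691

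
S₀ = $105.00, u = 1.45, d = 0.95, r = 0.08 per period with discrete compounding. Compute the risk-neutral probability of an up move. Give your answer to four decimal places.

p = 0.2600

Risk-neutral probability p = (1 + 0.08 − 0.95)/(1.45 − 0.95) = 0.1300/0.5000 = 0.2600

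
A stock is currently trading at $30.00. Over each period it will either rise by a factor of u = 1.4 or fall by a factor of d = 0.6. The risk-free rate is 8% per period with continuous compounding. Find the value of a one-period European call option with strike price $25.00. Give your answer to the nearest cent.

$9.48

Risk-neutral probability p = (e^0.08 − 0.6)/(1.4 − 0.6) = 0.4833/0.8000 = 0.6041
Terminal stock prices: S_u = 42, S_d = 18
Terminal payoffs (S − K): max(17, 0) = 17, max(-7, 0) = 0
Node 0 (S = 30): V_0 = e^(−0.08)·[0.6041·17.0000 + 0.3959·0.0000] = 9.4803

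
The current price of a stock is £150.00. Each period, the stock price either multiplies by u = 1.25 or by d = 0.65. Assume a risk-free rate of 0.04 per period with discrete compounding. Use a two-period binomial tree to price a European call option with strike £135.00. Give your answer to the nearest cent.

Risk-neutral probability p = (1 + 0.04 − 0.65)/(1.25 − 0.65) = 0.3900/0.6000 = 0.6500
Terminal stock prices: S_uu = 234.4, S_ud = 121.9, S_dd = 63.38
Terminal payoffs (S − K): max(99.38, 0) = 99.38, max(-13.12, 0) = 0, max(-71.62, 0) = 0
Node u (S = 187.5): V_u = 1/1.04·[0.6500·99.3750 + 0.3500·0.0000] = 62.1094
Node d (S = 97.5): V_d = 1/1.04·[0.6500·0.0000 + 0.3500·0.0000] = 0.0000
Node 0 (S = 150): V_0 = 1/1.04·[0.6500·62.1094 + 0.3500·0.0000] = 38.8184

£38.82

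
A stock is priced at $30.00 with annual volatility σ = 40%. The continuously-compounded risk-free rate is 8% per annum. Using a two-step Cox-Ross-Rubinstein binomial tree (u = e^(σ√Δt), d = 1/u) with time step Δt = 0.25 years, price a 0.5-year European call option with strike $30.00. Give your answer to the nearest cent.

$3.55

CRR parameters: u = e^(σ√Δt) = e^(0.4·√0.25) = 1.2214, d = 1/u = 0.8187
Per-period rate: rΔt = 0.08·0.25 = 0.02, so R = e^0.02 = 1.0202
Risk-neutral probability p = (e^0.02 − 0.8187)/(1.2214 − 0.8187) = 0.2015/0.4027 = 0.5003
Terminal stock prices: S_uu = 44.75, S_ud = 30, S_dd = 20.11
Terminal payoffs (S − K): max(14.75, 0) = 14.75, max(0, 0) = 0, max(-9.89, 0) = 0
Node u (S = 36.64): V_u = e^(−0.02)·[0.5003·14.7547 + 0.4997·0.0000] = 7.2361
Node d (S = 24.56): V_d = e^(−0.02)·[0.5003·0.0000 + 0.4997·0.0000] = 0.0000
Node 0 (S = 30): V_0 = e^(−0.02)·[0.5003·7.2361 + 0.4997·0.0000] = 3.5488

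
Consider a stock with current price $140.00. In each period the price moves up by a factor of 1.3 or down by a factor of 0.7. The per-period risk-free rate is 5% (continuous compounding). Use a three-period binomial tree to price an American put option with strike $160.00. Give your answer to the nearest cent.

$31.61

Risk-neutral probability p = (e^0.05 − 0.7)/(1.3 − 0.7) = 0.3513/0.6000 = 0.5855
Terminal stock prices: S_uuu = 307.6, S_uud = 165.6, S_udd = 89.18, S_ddd = 48.02
Terminal payoffs (K − S): max(-147.6, 0) = 0, max(-5.62, 0) = 0, max(70.82, 0) = 70.82, max(112, 0) = 112
Node uu (S = 236.6): continuation = e^(−0.05)·[0.5855·0.0000 + 0.4145·0.0000] = 0.0000; exercise value = 0.0000 ≤ continuation, so V_uu = 0.0000
Node ud (S = 127.4): continuation = e^(−0.05)·[0.5855·0.0000 + 0.4145·70.8200] = 27.9265; exercise value = 32.6000 > continuation, so V_ud = 32.6000 (exercise)
Node dd (S = 68.6): continuation = e^(−0.05)·[0.5855·70.8200 + 0.4145·111.9800] = 83.5967; exercise value = 91.4000 > continuation, so V_dd = 91.4000 (exercise)
Node u (S = 182): continuation = e^(−0.05)·[0.5855·0.0000 + 0.4145·32.6000] = 12.8552; exercise value = 0.0000 ≤ continuation, so V_u = 12.8552
Node d (S = 98): continuation = e^(−0.05)·[0.5855·32.6000 + 0.4145·91.4000] = 54.1967; exercise value = 62.0000 > continuation, so V_d = 62.0000 (exercise)
Node 0 (S = 140): continuation = e^(−0.05)·[0.5855·12.8552 + 0.4145·62.0000] = 31.6075; exercise value = 20.0000 ≤ continuation, so V_0 = 31.6075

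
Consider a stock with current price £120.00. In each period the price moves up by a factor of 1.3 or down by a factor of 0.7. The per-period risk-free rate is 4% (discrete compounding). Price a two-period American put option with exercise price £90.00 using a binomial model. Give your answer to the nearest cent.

Risk-neutral probability p = (1 + 0.04 − 0.7)/(1.3 − 0.7) = 0.3400/0.6000 = 0.5667
Terminal stock prices: S_uu = 202.8, S_ud = 109.2, S_dd = 58.8
Terminal payoffs (K − S): max(-112.8, 0) = 0, max(-19.2, 0) = 0, max(31.2, 0) = 31.2
Node u (S = 156): continuation = 1/1.04·[0.5667·0.0000 + 0.4333·0.0000] = 0.0000; exercise value = 0.0000 ≤ continuation, so V_u = 0.0000
Node d (S = 84): continuation = 1/1.04·[0.5667·0.0000 + 0.4333·31.2000] = 13.0000; exercise value = 6.0000 ≤ continuation, so V_d = 13.0000
Node 0 (S = 120): continuation = 1/1.04·[0.5667·0.0000 + 0.4333·13.0000] = 5.4167; exercise value = 0.0000 ≤ continuation, so V_0 = 5.4167

£5.42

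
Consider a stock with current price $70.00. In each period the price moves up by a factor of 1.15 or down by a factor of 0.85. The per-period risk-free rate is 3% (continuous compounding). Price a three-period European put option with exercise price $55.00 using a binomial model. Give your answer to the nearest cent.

$0.69

Risk-neutral probability p = (e^0.03 − 0.85)/(1.15 − 0.85) = 0.1805/0.3000 = 0.6015
Terminal stock prices: S_uuu = 106.5, S_uud = 78.69, S_udd = 58.16, S_ddd = 42.99
Terminal payoffs (K − S): max(-51.46, 0) = 0, max(-23.69, 0) = 0, max(-3.161, 0) = 0, max(12.01, 0) = 12.01
Node uu (S = 92.57): V_uu = e^(−0.03)·[0.6015·0.0000 + 0.3985·0.0000] = 0.0000
Node ud (S = 68.42): V_ud = e^(−0.03)·[0.6015·0.0000 + 0.3985·0.0000] = 0.0000
Node dd (S = 50.57): V_dd = e^(−0.03)·[0.6015·0.0000 + 0.3985·12.0113] = 4.6448
Node u (S = 80.5): V_u = e^(−0.03)·[0.6015·0.0000 + 0.3985·0.0000] = 0.0000
Node d (S = 59.5): V_d = e^(−0.03)·[0.6015·0.0000 + 0.3985·4.6448] = 1.7962
Node 0 (S = 70): V_0 = e^(−0.03)·[0.6015·0.0000 + 0.3985·1.7962] = 0.6946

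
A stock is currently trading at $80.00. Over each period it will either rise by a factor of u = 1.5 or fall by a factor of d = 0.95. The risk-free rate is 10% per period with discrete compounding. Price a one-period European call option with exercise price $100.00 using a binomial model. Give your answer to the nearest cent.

$4.96

Risk-neutral probability p = (1 + 0.1 − 0.95)/(1.5 − 0.95) = 0.1500/0.5500 = 0.2727
Terminal stock prices: S_u = 120, S_d = 76
Terminal payoffs (S − K): max(20, 0) = 20, max(-24, 0) = 0
Node 0 (S = 80): V_0 = 1/1.1·[0.2727·20.0000 + 0.7273·0.0000] = 4.9587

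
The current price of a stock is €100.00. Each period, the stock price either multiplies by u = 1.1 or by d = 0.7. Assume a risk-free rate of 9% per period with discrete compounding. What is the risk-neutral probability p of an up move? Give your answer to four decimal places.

Risk-neutral probability p = (1 + 0.09 − 0.7)/(1.1 − 0.7) = 0.3900/0.4000 = 0.9750

p = 0.9750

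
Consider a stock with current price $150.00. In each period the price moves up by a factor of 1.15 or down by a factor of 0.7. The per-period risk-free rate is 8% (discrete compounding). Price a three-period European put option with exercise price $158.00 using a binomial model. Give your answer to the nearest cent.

$8.95

Risk-neutral probability p = (1 + 0.08 − 0.7)/(1.15 − 0.7) = 0.3800/0.4500 = 0.8444
Terminal stock prices: S_uuu = 228.1, S_uud = 138.9, S_udd = 84.52, S_ddd = 51.45
Terminal payoffs (K − S): max(-70.13, 0) = 0, max(19.14, 0) = 19.14, max(73.48, 0) = 73.48, max(106.6, 0) = 106.6
Node uu (S = 198.4): V_uu = 1/1.08·[0.8444·0.0000 + 0.1556·19.1375] = 2.7564
Node ud (S = 120.7): V_ud = 1/1.08·[0.8444·19.1375 + 0.1556·73.4750] = 25.5463
Node dd (S = 73.5): V_dd = 1/1.08·[0.8444·73.4750 + 0.1556·106.5500] = 72.7963
Node u (S = 172.5): V_u = 1/1.08·[0.8444·2.7564 + 0.1556·25.5463] = 5.8347
Node d (S = 105): V_d = 1/1.08·[0.8444·25.5463 + 0.1556·72.7963] = 30.4595
Node 0 (S = 150): V_0 = 1/1.08·[0.8444·5.8347 + 0.1556·30.4595] = 8.9493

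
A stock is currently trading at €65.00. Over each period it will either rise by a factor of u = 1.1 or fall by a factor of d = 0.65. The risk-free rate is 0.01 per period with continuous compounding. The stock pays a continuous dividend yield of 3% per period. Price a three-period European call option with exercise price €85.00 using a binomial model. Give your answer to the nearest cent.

Per-period risk-free factor R = e^0.01 = 1.0101; dividend-adjusted growth = e^(0.01−0.03) = 0.9802.
Risk-neutral probability p = (0.9802 − 0.65)/(1.1 − 0.65) = 0.3302/0.4500 = 0.7338
Terminal stock prices: S_uuu = 86.52, S_uud = 51.12, S_udd = 30.21, S_ddd = 17.85
Terminal payoffs (S − K): max(1.515, 0) = 1.515, max(-33.88, 0) = 0, max(-54.79, 0) = 0, max(-67.15, 0) = 0
Node uu (S = 78.65): V_uu = e^(−0.01)·[0.7338·1.5150 + 0.2662·0.0000] = 1.1006
Node ud (S = 46.48): V_ud = e^(−0.01)·[0.7338·0.0000 + 0.2662·0.0000] = 0.0000
Node dd (S = 27.46): V_dd = e^(−0.01)·[0.7338·0.0000 + 0.2662·0.0000] = 0.0000
Node u (S = 71.5): V_u = e^(−0.01)·[0.7338·1.1006 + 0.2662·0.0000] = 0.7996
Node d (S = 42.25): V_d = e^(−0.01)·[0.7338·0.0000 + 0.2662·0.0000] = 0.0000
Node 0 (S = 65): V_0 = e^(−0.01)·[0.7338·0.7996 + 0.2662·0.0000] = 0.5809

€0.58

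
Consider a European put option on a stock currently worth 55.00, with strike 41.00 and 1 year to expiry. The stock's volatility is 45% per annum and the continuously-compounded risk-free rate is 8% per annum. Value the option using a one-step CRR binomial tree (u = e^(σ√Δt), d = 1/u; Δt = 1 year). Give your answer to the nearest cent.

2.85

CRR parameters: u = e^(σ√Δt) = e^(0.45·√1) = 1.5683, d = 1/u = 0.6376
Per-period rate: rΔt = 0.08·1 = 0.08, so R = e^0.08 = 1.0833
Risk-neutral probability p = (e^0.08 − 0.6376)/(1.5683 − 0.6376) = 0.4457/0.9307 = 0.4789
Terminal stock prices: S_u = 86.26, S_d = 35.07
Terminal payoffs (K − S): max(-45.26, 0) = 0, max(5.93, 0) = 5.93
Node 0 (S = 55): V_0 = e^(−0.08)·[0.4789·0.0000 + 0.5211·5.9305] = 2.8530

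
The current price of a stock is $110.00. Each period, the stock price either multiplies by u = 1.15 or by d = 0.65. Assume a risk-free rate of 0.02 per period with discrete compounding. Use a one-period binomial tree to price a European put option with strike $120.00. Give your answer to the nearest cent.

$12.36

Risk-neutral probability p = (1 + 0.02 − 0.65)/(1.15 − 0.65) = 0.3700/0.5000 = 0.7400
Terminal stock prices: S_u = 126.5, S_d = 71.5
Terminal payoffs (K − S): max(-6.5, 0) = 0, max(48.5, 0) = 48.5
Node 0 (S = 110): V_0 = 1/1.02·[0.7400·0.0000 + 0.2600·48.5000] = 12.3627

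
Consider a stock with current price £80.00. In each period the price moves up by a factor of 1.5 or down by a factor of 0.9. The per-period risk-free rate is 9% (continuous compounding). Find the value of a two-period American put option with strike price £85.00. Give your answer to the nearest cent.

Risk-neutral probability p = (e^0.09 − 0.9)/(1.5 − 0.9) = 0.1942/0.6000 = 0.3236
Terminal stock prices: S_uu = 180, S_ud = 108, S_dd = 64.8
Terminal payoffs (K − S): max(-95, 0) = 0, max(-23, 0) = 0, max(20.2, 0) = 20.2
Node u (S = 120): continuation = e^(−0.09)·[0.3236·0.0000 + 0.6764·0.0000] = 0.0000; exercise value = 0.0000 ≤ continuation, so V_u = 0.0000
Node d (S = 72): continuation = e^(−0.09)·[0.3236·0.0000 + 0.6764·20.2000] = 12.4869; exercise value = 13.0000 > continuation, so V_d = 13.0000 (exercise)
Node 0 (S = 80): continuation = e^(−0.09)·[0.3236·0.0000 + 0.6764·13.0000] = 8.0361; exercise value = 5.0000 ≤ continuation, so V_0 = 8.0361

£8.04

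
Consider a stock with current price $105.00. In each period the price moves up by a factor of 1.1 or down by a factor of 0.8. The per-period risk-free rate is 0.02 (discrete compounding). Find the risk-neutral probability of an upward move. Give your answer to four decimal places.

Risk-neutral probability p = (1 + 0.02 − 0.8)/(1.1 − 0.8) = 0.2200/0.3000 = 0.7333

p = 0.7333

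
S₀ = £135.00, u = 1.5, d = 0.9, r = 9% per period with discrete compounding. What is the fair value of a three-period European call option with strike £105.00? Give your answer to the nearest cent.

Risk-neutral probability p = (1 + 0.09 − 0.9)/(1.5 − 0.9) = 0.1900/0.6000 = 0.3167
Terminal stock prices: S_uuu = 455.6, S_uud = 273.4, S_udd = 164, S_ddd = 98.42
Terminal payoffs (S − K): max(350.6, 0) = 350.6, max(168.4, 0) = 168.4, max(59.03, 0) = 59.03, max(-6.585, 0) = 0
Node uu (S = 303.8): V_uu = 1/1.09·[0.3167·350.6250 + 0.6833·168.3750] = 207.4197
Node ud (S = 182.2): V_ud = 1/1.09·[0.3167·168.3750 + 0.6833·59.0250] = 85.9197
Node dd (S = 109.4): V_dd = 1/1.09·[0.3167·59.0250 + 0.6833·0.0000] = 17.1479
Node u (S = 202.5): V_u = 1/1.09·[0.3167·207.4197 + 0.6833·85.9197] = 114.1236
Node d (S = 121.5): V_d = 1/1.09·[0.3167·85.9197 + 0.6833·17.1479] = 35.7116
Node 0 (S = 135): V_0 = 1/1.09·[0.3167·114.1236 + 0.6833·35.7116] = 55.5432

£55.54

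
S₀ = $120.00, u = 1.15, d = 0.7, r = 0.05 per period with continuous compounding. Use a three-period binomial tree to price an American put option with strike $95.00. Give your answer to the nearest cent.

Risk-neutral probability p = (e^0.05 − 0.7)/(1.15 − 0.7) = 0.3513/0.4500 = 0.7806
Terminal stock prices: S_uuu = 182.5, S_uud = 111.1, S_udd = 67.62, S_ddd = 41.16
Terminal payoffs (K − S): max(-87.5, 0) = 0, max(-16.09, 0) = 0, max(27.38, 0) = 27.38, max(53.84, 0) = 53.84
Node uu (S = 158.7): continuation = e^(−0.05)·[0.7806·0.0000 + 0.2194·0.0000] = 0.0000; exercise value = 0.0000 ≤ continuation, so V_uu = 0.0000
Node ud (S = 96.6): continuation = e^(−0.05)·[0.7806·0.0000 + 0.2194·27.3800] = 5.7141; exercise value = 0.0000 ≤ continuation, so V_ud = 5.7141
Node dd (S = 58.8): continuation = e^(−0.05)·[0.7806·27.3800 + 0.2194·53.8400] = 31.5668; exercise value = 36.2000 > continuation, so V_dd = 36.2000 (exercise)
Node u (S = 138): continuation = e^(−0.05)·[0.7806·0.0000 + 0.2194·5.7141] = 1.1925; exercise value = 0.0000 ≤ continuation, so V_u = 1.1925
Node d (S = 84): continuation = e^(−0.05)·[0.7806·5.7141 + 0.2194·36.2000] = 11.7978; exercise value = 11.0000 ≤ continuation, so V_d = 11.7978
Node 0 (S = 120): continuation = e^(−0.05)·[0.7806·1.1925 + 0.2194·11.7978] = 3.3477; exercise value = 0.0000 ≤ continuation, so V_0 = 3.3477

$3.35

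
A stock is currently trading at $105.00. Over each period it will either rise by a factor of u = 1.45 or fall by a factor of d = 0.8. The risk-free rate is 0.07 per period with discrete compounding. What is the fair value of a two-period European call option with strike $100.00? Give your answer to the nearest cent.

$27.45

Risk-neutral probability p = (1 + 0.07 − 0.8)/(1.45 − 0.8) = 0.2700/0.6500 = 0.4154
Terminal stock prices: S_uu = 220.8, S_ud = 121.8, S_dd = 67.2
Terminal payoffs (S − K): max(120.8, 0) = 120.8, max(21.8, 0) = 21.8, max(-32.8, 0) = 0
Node u (S = 152.2): V_u = 1/1.07·[0.4154·120.7625 + 0.5846·21.8000] = 58.7921
Node d (S = 84): V_d = 1/1.07·[0.4154·21.8000 + 0.5846·0.0000] = 8.4630
Node 0 (S = 105): V_0 = 1/1.07·[0.4154·58.7921 + 0.5846·8.4630] = 27.4476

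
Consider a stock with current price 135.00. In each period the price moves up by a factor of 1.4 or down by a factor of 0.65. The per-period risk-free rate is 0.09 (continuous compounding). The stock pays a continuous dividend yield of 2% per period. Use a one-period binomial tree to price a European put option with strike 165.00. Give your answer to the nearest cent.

30.83

Per-period risk-free factor R = e^0.09 = 1.0942; dividend-adjusted growth = e^(0.09−0.02) = 1.0725.
Risk-neutral probability p = (1.0725 − 0.65)/(1.4 − 0.65) = 0.4225/0.7500 = 0.5633
Terminal stock prices: S_u = 189, S_d = 87.75
Terminal payoffs (K − S): max(-24, 0) = 0, max(77.25, 0) = 77.25
Node 0 (S = 135): V_0 = e^(−0.09)·[0.5633·0.0000 + 0.4367·77.2500] = 30.8284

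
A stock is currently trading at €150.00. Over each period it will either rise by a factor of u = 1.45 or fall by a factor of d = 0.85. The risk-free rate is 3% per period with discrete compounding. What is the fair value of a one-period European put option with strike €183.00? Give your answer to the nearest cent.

€37.72

Risk-neutral probability p = (1 + 0.03 − 0.85)/(1.45 − 0.85) = 0.1800/0.6000 = 0.3000
Terminal stock prices: S_u = 217.5, S_d = 127.5
Terminal payoffs (K − S): max(-34.5, 0) = 0, max(55.5, 0) = 55.5
Node 0 (S = 150): V_0 = 1/1.03·[0.3000·0.0000 + 0.7000·55.5000] = 37.7184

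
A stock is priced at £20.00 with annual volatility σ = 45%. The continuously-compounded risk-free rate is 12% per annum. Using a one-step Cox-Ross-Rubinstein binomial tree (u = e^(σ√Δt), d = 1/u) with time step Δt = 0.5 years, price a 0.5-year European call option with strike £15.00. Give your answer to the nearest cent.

£6.08

CRR parameters: u = e^(σ√Δt) = e^(0.45·√0.5) = 1.3746, d = 1/u = 0.7275
Per-period rate: rΔt = 0.12·0.5 = 0.06, so R = e^0.06 = 1.0618
Risk-neutral probability p = (e^0.06 − 0.7275)/(1.3746 − 0.7275) = 0.3344/0.6472 = 0.5167
Terminal stock prices: S_u = 27.49, S_d = 14.55
Terminal payoffs (S − K): max(12.49, 0) = 12.49, max(-0.4508, 0) = 0
Node 0 (S = 20): V_0 = e^(−0.06)·[0.5167·12.4930 + 0.4833·0.0000] = 6.0787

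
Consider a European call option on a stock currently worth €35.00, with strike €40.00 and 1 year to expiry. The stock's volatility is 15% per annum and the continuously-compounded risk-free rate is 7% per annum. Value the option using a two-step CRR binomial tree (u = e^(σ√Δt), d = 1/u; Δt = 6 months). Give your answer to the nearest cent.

CRR parameters: u = e^(σ√Δt) = e^(0.15·√0.5) = 1.1119, d = 1/u = 0.8994
Per-period rate: rΔt = 0.07·0.5 = 0.035, so R = e^0.035 = 1.0356
Risk-neutral probability p = (e^0.035 − 0.8994)/(1.1119 − 0.8994) = 0.1363/0.2125 = 0.6411
Terminal stock prices: S_uu = 43.27, S_ud = 35, S_dd = 28.31
Terminal payoffs (S − K): max(3.271, 0) = 3.271, max(-5, 0) = 0, max(-11.69, 0) = 0
Node u (S = 38.92): V_u = e^(−0.035)·[0.6411·3.2709 + 0.3589·0.0000] = 2.0249
Node d (S = 31.48): V_d = e^(−0.035)·[0.6411·0.0000 + 0.3589·0.0000] = 0.0000
Node 0 (S = 35): V_0 = e^(−0.035)·[0.6411·2.0249 + 0.3589·0.0000] = 1.2535

€1.25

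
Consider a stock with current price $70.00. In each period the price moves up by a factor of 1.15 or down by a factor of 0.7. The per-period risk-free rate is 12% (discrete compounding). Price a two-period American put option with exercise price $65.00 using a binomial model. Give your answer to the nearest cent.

Risk-neutral probability p = (1 + 0.12 − 0.7)/(1.15 − 0.7) = 0.4200/0.4500 = 0.9333
Terminal stock prices: S_uu = 92.57, S_ud = 56.35, S_dd = 34.3
Terminal payoffs (K − S): max(-27.57, 0) = 0, max(8.65, 0) = 8.65, max(30.7, 0) = 30.7
Node u (S = 80.5): continuation = 1/1.12·[0.9333·0.0000 + 0.0667·8.6500] = 0.5149; exercise value = 0.0000 ≤ continuation, so V_u = 0.5149
Node d (S = 49): continuation = 1/1.12·[0.9333·8.6500 + 0.0667·30.7000] = 9.0357; exercise value = 16.0000 > continuation, so V_d = 16.0000 (exercise)
Node 0 (S = 70): continuation = 1/1.12·[0.9333·0.5149 + 0.0667·16.0000] = 1.3814; exercise value = 0.0000 ≤ continuation, so V_0 = 1.3814

$1.38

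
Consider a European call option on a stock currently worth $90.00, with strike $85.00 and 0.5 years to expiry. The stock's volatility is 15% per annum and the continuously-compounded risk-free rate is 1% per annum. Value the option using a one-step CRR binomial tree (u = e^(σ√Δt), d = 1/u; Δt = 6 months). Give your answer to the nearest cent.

CRR parameters: u = e^(σ√Δt) = e^(0.15·√0.5) = 1.1119, d = 1/u = 0.8994
Per-period rate: rΔt = 0.01·0.5 = 0.005, so R = e^0.005 = 1.0050
Risk-neutral probability p = (e^0.005 − 0.8994)/(1.1119 − 0.8994) = 0.1056/0.2125 = 0.4971
Terminal stock prices: S_u = 100.1, S_d = 80.94
Terminal payoffs (S − K): max(15.07, 0) = 15.07, max(-4.057, 0) = 0
Node 0 (S = 90): V_0 = e^(−0.005)·[0.4971·15.0706 + 0.5029·0.0000] = 7.4541

$7.45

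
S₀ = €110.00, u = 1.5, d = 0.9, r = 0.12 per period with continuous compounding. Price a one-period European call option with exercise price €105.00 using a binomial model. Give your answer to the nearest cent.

€20.18

Risk-neutral probability p = (e^0.12 − 0.9)/(1.5 − 0.9) = 0.2275/0.6000 = 0.3792
Terminal stock prices: S_u = 165, S_d = 99
Terminal payoffs (S − K): max(60, 0) = 60, max(-6, 0) = 0
Node 0 (S = 110): V_0 = e^(−0.12)·[0.3792·60.0000 + 0.6208·0.0000] = 20.1772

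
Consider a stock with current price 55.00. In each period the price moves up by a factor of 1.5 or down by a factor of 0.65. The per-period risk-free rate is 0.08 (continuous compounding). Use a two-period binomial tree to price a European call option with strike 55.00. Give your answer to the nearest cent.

15.22

Risk-neutral probability p = (e^0.08 − 0.65)/(1.5 − 0.65) = 0.4333/0.8500 = 0.5097
Terminal stock prices: S_uu = 123.8, S_ud = 53.62, S_dd = 23.24
Terminal payoffs (S − K): max(68.75, 0) = 68.75, max(-1.375, 0) = 0, max(-31.76, 0) = 0
Node u (S = 82.5): V_u = e^(−0.08)·[0.5097·68.7500 + 0.4903·0.0000] = 32.3509
Node d (S = 35.75): V_d = e^(−0.08)·[0.5097·0.0000 + 0.4903·0.0000] = 0.0000
Node 0 (S = 55): V_0 = e^(−0.08)·[0.5097·32.3509 + 0.4903·0.0000] = 15.2230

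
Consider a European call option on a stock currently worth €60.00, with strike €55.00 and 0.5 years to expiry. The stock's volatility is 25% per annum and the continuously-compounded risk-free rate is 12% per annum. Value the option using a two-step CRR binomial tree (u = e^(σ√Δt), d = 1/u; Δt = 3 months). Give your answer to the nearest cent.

CRR parameters: u = e^(σ√Δt) = e^(0.25·√0.25) = 1.1331, d = 1/u = 0.8825
Per-period rate: rΔt = 0.12·0.25 = 0.03, so R = e^0.03 = 1.0305
Risk-neutral probability p = (e^0.03 − 0.8825)/(1.1331 − 0.8825) = 0.1480/0.2507 = 0.5903
Terminal stock prices: S_uu = 77.04, S_ud = 60, S_dd = 46.73
Terminal payoffs (S − K): max(22.04, 0) = 22.04, max(5, 0) = 5, max(-8.272, 0) = 0
Node u (S = 67.99): V_u = e^(−0.03)·[0.5903·22.0415 + 0.4097·5.0000] = 14.6144
Node d (S = 52.95): V_d = e^(−0.03)·[0.5903·5.0000 + 0.4097·0.0000] = 2.8642
Node 0 (S = 60): V_0 = e^(−0.03)·[0.5903·14.6144 + 0.4097·2.8642] = 9.5106

€9.51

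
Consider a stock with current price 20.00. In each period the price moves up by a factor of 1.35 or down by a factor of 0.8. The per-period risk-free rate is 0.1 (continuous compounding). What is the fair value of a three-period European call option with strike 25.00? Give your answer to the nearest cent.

Risk-neutral probability p = (e^0.1 − 0.8)/(1.35 − 0.8) = 0.3052/0.5500 = 0.5549
Terminal stock prices: S_uuu = 49.21, S_uud = 29.16, S_udd = 17.28, S_ddd = 10.24
Terminal payoffs (S − K): max(24.21, 0) = 24.21, max(4.16, 0) = 4.16, max(-7.72, 0) = 0, max(-14.76, 0) = 0
Node uu (S = 36.45): V_uu = e^(−0.1)·[0.5549·24.2075 + 0.4451·4.1600] = 13.8291
Node ud (S = 21.6): V_ud = e^(−0.1)·[0.5549·4.1600 + 0.4451·0.0000] = 2.0885
Node dd (S = 12.8): V_dd = e^(−0.1)·[0.5549·0.0000 + 0.4451·0.0000] = 0.0000
Node u (S = 27): V_u = e^(−0.1)·[0.5549·13.8291 + 0.4451·2.0885] = 7.7842
Node d (S = 16): V_d = e^(−0.1)·[0.5549·2.0885 + 0.4451·0.0000] = 1.0486
Node 0 (S = 20): V_0 = e^(−0.1)·[0.5549·7.7842 + 0.4451·1.0486] = 4.3304

4.33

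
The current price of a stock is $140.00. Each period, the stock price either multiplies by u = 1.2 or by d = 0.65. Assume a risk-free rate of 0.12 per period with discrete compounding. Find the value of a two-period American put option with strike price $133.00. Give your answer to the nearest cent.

Risk-neutral probability p = (1 + 0.12 − 0.65)/(1.2 − 0.65) = 0.4700/0.5500 = 0.8545
Terminal stock prices: S_uu = 201.6, S_ud = 109.2, S_dd = 59.15
Terminal payoffs (K − S): max(-68.6, 0) = 0, max(23.8, 0) = 23.8, max(73.85, 0) = 73.85
Node u (S = 168): continuation = 1/1.12·[0.8545·0.0000 + 0.1455·23.8000] = 3.0909; exercise value = 0.0000 ≤ continuation, so V_u = 3.0909
Node d (S = 91): continuation = 1/1.12·[0.8545·23.8000 + 0.1455·73.8500] = 27.7500; exercise value = 42.0000 > continuation, so V_d = 42.0000 (exercise)
Node 0 (S = 140): continuation = 1/1.12·[0.8545·3.0909 + 0.1455·42.0000] = 7.8129; exercise value = 0.0000 ≤ continuation, so V_0 = 7.8129

$7.81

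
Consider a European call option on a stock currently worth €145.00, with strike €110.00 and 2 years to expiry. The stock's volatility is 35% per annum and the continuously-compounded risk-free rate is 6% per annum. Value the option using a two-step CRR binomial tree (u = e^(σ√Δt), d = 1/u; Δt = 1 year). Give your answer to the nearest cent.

€55.87

CRR parameters: u = e^(σ√Δt) = e^(0.35·√1) = 1.4191, d = 1/u = 0.7047
Per-period rate: rΔt = 0.06·1 = 0.06, so R = e^0.06 = 1.0618
Risk-neutral probability p = (e^0.06 − 0.7047)/(1.4191 − 0.7047) = 0.3571/0.7144 = 0.4999
Terminal stock prices: S_uu = 292, S_ud = 145, S_dd = 72
Terminal payoffs (S − K): max(182, 0) = 182, max(35, 0) = 35, max(-38, 0) = 0
Node u (S = 205.8): V_u = e^(−0.06)·[0.4999·181.9941 + 0.5001·35.0000] = 102.1707
Node d (S = 102.2): V_d = e^(−0.06)·[0.4999·35.0000 + 0.5001·0.0000] = 16.4790
Node 0 (S = 145): V_0 = e^(−0.06)·[0.4999·102.1707 + 0.5001·16.4790] = 55.8654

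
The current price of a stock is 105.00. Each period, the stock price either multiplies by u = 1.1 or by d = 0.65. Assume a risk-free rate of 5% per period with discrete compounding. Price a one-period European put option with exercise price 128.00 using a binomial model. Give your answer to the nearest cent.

Risk-neutral probability p = (1 + 0.05 − 0.65)/(1.1 − 0.65) = 0.4000/0.4500 = 0.8889
Terminal stock prices: S_u = 115.5, S_d = 68.25
Terminal payoffs (K − S): max(12.5, 0) = 12.5, max(59.75, 0) = 59.75
Node 0 (S = 105): V_0 = 1/1.05·[0.8889·12.5000 + 0.1111·59.7500] = 16.9048

16.90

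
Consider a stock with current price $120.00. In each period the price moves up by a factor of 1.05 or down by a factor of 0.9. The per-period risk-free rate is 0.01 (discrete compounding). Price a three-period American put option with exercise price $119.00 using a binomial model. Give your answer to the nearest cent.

$3.98

Risk-neutral probability p = (1 + 0.01 − 0.9)/(1.05 − 0.9) = 0.1100/0.1500 = 0.7333
Terminal stock prices: S_uuu = 138.9, S_uud = 119.1, S_udd = 102.1, S_ddd = 87.48
Terminal payoffs (K − S): max(-19.92, 0) = 0, max(-0.07, 0) = 0, max(16.94, 0) = 16.94, max(31.52, 0) = 31.52
Node uu (S = 132.3): continuation = 1/1.01·[0.7333·0.0000 + 0.2667·0.0000] = 0.0000; exercise value = 0.0000 ≤ continuation, so V_uu = 0.0000
Node ud (S = 113.4): continuation = 1/1.01·[0.7333·0.0000 + 0.2667·16.9400] = 4.4726; exercise value = 5.6000 > continuation, so V_ud = 5.6000 (exercise)
Node dd (S = 97.2): continuation = 1/1.01·[0.7333·16.9400 + 0.2667·31.5200] = 20.6218; exercise value = 21.8000 > continuation, so V_dd = 21.8000 (exercise)
Node u (S = 126): continuation = 1/1.01·[0.7333·0.0000 + 0.2667·5.6000] = 1.4785; exercise value = 0.0000 ≤ continuation, so V_u = 1.4785
Node d (S = 108): continuation = 1/1.01·[0.7333·5.6000 + 0.2667·21.8000] = 9.8218; exercise value = 11.0000 > continuation, so V_d = 11.0000 (exercise)
Node 0 (S = 120): continuation = 1/1.01·[0.7333·1.4785 + 0.2667·11.0000] = 3.9778; exercise value = 0.0000 ≤ continuation, so V_0 = 3.9778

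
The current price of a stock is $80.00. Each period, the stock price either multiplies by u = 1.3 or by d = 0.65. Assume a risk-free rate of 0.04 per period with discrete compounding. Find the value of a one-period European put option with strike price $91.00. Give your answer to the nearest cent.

Risk-neutral probability p = (1 + 0.04 − 0.65)/(1.3 − 0.65) = 0.3900/0.6500 = 0.6000
Terminal stock prices: S_u = 104, S_d = 52
Terminal payoffs (K − S): max(-13, 0) = 0, max(39, 0) = 39
Node 0 (S = 80): V_0 = 1/1.04·[0.6000·0.0000 + 0.4000·39.0000] = 15.0000

$15.00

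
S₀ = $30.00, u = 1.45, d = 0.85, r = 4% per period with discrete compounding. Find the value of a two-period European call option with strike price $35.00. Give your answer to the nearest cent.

Risk-neutral probability p = (1 + 0.04 − 0.85)/(1.45 − 0.85) = 0.1900/0.6000 = 0.3167
Terminal stock prices: S_uu = 63.08, S_ud = 36.98, S_dd = 21.67
Terminal payoffs (S − K): max(28.08, 0) = 28.08, max(1.975, 0) = 1.975, max(-13.33, 0) = 0
Node u (S = 43.5): V_u = 1/1.04·[0.3167·28.0750 + 0.6833·1.9750] = 9.8462
Node d (S = 25.5): V_d = 1/1.04·[0.3167·1.9750 + 0.6833·0.0000] = 0.6014
Node 0 (S = 30): V_0 = 1/1.04·[0.3167·9.8462 + 0.6833·0.6014] = 3.3932

$3.39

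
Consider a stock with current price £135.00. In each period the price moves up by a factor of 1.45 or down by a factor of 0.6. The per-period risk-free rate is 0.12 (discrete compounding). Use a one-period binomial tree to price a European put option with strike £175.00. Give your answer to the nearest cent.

Risk-neutral probability p = (1 + 0.12 − 0.6)/(1.45 − 0.6) = 0.5200/0.8500 = 0.6118
Terminal stock prices: S_u = 195.8, S_d = 81
Terminal payoffs (K − S): max(-20.75, 0) = 0, max(94, 0) = 94
Node 0 (S = 135): V_0 = 1/1.12·[0.6118·0.0000 + 0.3882·94.0000] = 32.5840

£32.58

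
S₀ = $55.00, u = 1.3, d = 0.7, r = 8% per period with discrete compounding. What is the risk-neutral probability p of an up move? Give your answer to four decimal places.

p = 0.6333

Risk-neutral probability p = (1 + 0.08 − 0.7)/(1.3 − 0.7) = 0.3800/0.6000 = 0.6333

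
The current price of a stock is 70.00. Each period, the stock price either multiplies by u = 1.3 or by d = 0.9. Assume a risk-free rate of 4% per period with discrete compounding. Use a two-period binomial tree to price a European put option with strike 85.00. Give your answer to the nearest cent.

Risk-neutral probability p = (1 + 0.04 − 0.9)/(1.3 − 0.9) = 0.1400/0.4000 = 0.3500
Terminal stock prices: S_uu = 118.3, S_ud = 81.9, S_dd = 56.7
Terminal payoffs (K − S): max(-33.3, 0) = 0, max(3.1, 0) = 3.1, max(28.3, 0) = 28.3
Node u (S = 91): V_u = 1/1.04·[0.3500·0.0000 + 0.6500·3.1000] = 1.9375
Node d (S = 63): V_d = 1/1.04·[0.3500·3.1000 + 0.6500·28.3000] = 18.7308
Node 0 (S = 70): V_0 = 1/1.04·[0.3500·1.9375 + 0.6500·18.7308] = 12.3588

12.36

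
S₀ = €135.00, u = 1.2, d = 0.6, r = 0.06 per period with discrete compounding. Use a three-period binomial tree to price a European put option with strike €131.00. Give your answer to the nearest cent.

€13.69

Risk-neutral probability p = (1 + 0.06 − 0.6)/(1.2 − 0.6) = 0.4600/0.6000 = 0.7667
Terminal stock prices: S_uuu = 233.3, S_uud = 116.6, S_udd = 58.32, S_ddd = 29.16
Terminal payoffs (K − S): max(-102.3, 0) = 0, max(14.36, 0) = 14.36, max(72.68, 0) = 72.68, max(101.8, 0) = 101.8
Node uu (S = 194.4): V_uu = 1/1.06·[0.7667·0.0000 + 0.2333·14.3600] = 3.1610
Node ud (S = 97.2): V_ud = 1/1.06·[0.7667·14.3600 + 0.2333·72.6800] = 26.3849
Node dd (S = 48.6): V_dd = 1/1.06·[0.7667·72.6800 + 0.2333·101.8400] = 74.9849
Node u (S = 162): V_u = 1/1.06·[0.7667·3.1610 + 0.2333·26.3849] = 8.0943
Node d (S = 81): V_d = 1/1.06·[0.7667·26.3849 + 0.2333·74.9849] = 35.5895
Node 0 (S = 135): V_0 = 1/1.06·[0.7667·8.0943 + 0.2333·35.5895] = 13.6885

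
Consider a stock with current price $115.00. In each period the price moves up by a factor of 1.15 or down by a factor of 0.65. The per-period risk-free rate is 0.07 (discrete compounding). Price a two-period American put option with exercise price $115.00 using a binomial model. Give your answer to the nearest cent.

$9.43

Risk-neutral probability p = (1 + 0.07 − 0.65)/(1.15 − 0.65) = 0.4200/0.5000 = 0.8400
Terminal stock prices: S_uu = 152.1, S_ud = 85.96, S_dd = 48.59
Terminal payoffs (K − S): max(-37.09, 0) = 0, max(29.04, 0) = 29.04, max(66.41, 0) = 66.41
Node u (S = 132.2): continuation = 1/1.07·[0.8400·0.0000 + 0.1600·29.0375] = 4.3421; exercise value = 0.0000 ≤ continuation, so V_u = 4.3421
Node d (S = 74.75): continuation = 1/1.07·[0.8400·29.0375 + 0.1600·66.4125] = 32.7266; exercise value = 40.2500 > continuation, so V_d = 40.2500 (exercise)
Node 0 (S = 115): continuation = 1/1.07·[0.8400·4.3421 + 0.1600·40.2500] = 9.4274; exercise value = 0.0000 ≤ continuation, so V_0 = 9.4274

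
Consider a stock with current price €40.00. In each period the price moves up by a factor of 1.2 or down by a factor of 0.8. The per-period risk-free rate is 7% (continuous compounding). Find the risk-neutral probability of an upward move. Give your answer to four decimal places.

p = 0.6813

Risk-neutral probability p = (e^0.07 − 0.8)/(1.2 − 0.8) = 0.2725/0.4000 = 0.6813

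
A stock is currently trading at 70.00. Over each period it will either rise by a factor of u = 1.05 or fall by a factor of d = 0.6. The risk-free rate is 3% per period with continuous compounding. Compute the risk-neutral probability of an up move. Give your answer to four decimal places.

p = 0.9566

Risk-neutral probability p = (e^0.03 − 0.6)/(1.05 − 0.6) = 0.4305/0.4500 = 0.9566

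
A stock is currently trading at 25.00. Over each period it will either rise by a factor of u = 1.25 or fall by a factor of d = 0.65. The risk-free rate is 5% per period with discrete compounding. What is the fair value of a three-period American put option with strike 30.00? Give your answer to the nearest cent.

6.91

Risk-neutral probability p = (1 + 0.05 − 0.65)/(1.25 − 0.65) = 0.4000/0.6000 = 0.6667
Terminal stock prices: S_uuu = 48.83, S_uud = 25.39, S_udd = 13.2, S_ddd = 6.866
Terminal payoffs (K − S): max(-18.83, 0) = 0, max(4.609, 0) = 4.609, max(16.8, 0) = 16.8, max(23.13, 0) = 23.13
Node uu (S = 39.06): continuation = 1/1.05·[0.6667·0.0000 + 0.3333·4.6094] = 1.4633; exercise value = 0.0000 ≤ continuation, so V_uu = 1.4633
Node ud (S = 20.31): continuation = 1/1.05·[0.6667·4.6094 + 0.3333·16.7969] = 8.2589; exercise value = 9.6875 > continuation, so V_ud = 9.6875 (exercise)
Node dd (S = 10.56): continuation = 1/1.05·[0.6667·16.7969 + 0.3333·23.1344] = 18.0089; exercise value = 19.4375 > continuation, so V_dd = 19.4375 (exercise)
Node u (S = 31.25): continuation = 1/1.05·[0.6667·1.4633 + 0.3333·9.6875] = 4.0045; exercise value = 0.0000 ≤ continuation, so V_u = 4.0045
Node d (S = 16.25): continuation = 1/1.05·[0.6667·9.6875 + 0.3333·19.4375] = 12.3214; exercise value = 13.7500 > continuation, so V_d = 13.7500 (exercise)
Node 0 (S = 25): continuation = 1/1.05·[0.6667·4.0045 + 0.3333·13.7500] = 6.9076; exercise value = 5.0000 ≤ continuation, so V_0 = 6.9076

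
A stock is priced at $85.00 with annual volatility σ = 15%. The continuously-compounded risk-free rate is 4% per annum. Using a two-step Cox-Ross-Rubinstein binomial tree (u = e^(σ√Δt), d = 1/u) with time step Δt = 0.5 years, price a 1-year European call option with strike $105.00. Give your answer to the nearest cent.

CRR parameters: u = e^(σ√Δt) = e^(0.15·√0.5) = 1.1119, d = 1/u = 0.8994
Per-period rate: rΔt = 0.04·0.5 = 0.02, so R = e^0.02 = 1.0202
Risk-neutral probability p = (e^0.02 − 0.8994)/(1.1119 − 0.8994) = 0.1208/0.2125 = 0.5686
Terminal stock prices: S_uu = 105.1, S_ud = 85, S_dd = 68.75
Terminal payoffs (S − K): max(0.08644, 0) = 0.08644, max(-20, 0) = 0, max(-36.25, 0) = 0
Node u (S = 94.51): V_u = e^(−0.02)·[0.5686·0.0864 + 0.4314·0.0000] = 0.0482
Node d (S = 76.45): V_d = e^(−0.02)·[0.5686·0.0000 + 0.4314·0.0000] = 0.0000
Node 0 (S = 85): V_0 = e^(−0.02)·[0.5686·0.0482 + 0.4314·0.0000] = 0.0268

$0.03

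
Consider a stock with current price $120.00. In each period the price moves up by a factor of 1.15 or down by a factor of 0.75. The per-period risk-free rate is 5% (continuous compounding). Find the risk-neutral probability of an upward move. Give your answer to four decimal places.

p = 0.7532

Risk-neutral probability p = (e^0.05 − 0.75)/(1.15 − 0.75) = 0.3013/0.4000 = 0.7532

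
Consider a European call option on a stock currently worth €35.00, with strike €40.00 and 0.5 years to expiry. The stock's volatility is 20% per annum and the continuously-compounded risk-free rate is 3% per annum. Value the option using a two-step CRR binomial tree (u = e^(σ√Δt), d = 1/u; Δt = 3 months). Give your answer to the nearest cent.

€0.71

CRR parameters: u = e^(σ√Δt) = e^(0.2·√0.25) = 1.1052, d = 1/u = 0.9048
Per-period rate: rΔt = 0.03·0.25 = 0.0075, so R = e^0.0075 = 1.0075
Risk-neutral probability p = (e^0.0075 − 0.9048)/(1.1052 − 0.9048) = 0.1027/0.2003 = 0.5126
Terminal stock prices: S_uu = 42.75, S_ud = 35, S_dd = 28.66
Terminal payoffs (S − K): max(2.749, 0) = 2.749, max(-5, 0) = 0, max(-11.34, 0) = 0
Node u (S = 38.68): V_u = e^(−0.0075)·[0.5126·2.7491 + 0.4874·0.0000] = 1.3987
Node d (S = 31.67): V_d = e^(−0.0075)·[0.5126·0.0000 + 0.4874·0.0000] = 0.0000
Node 0 (S = 35): V_0 = e^(−0.0075)·[0.5126·1.3987 + 0.4874·0.0000] = 0.7116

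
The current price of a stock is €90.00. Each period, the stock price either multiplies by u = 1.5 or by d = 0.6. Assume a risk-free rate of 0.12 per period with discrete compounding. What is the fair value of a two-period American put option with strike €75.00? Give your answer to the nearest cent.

Risk-neutral probability p = (1 + 0.12 − 0.6)/(1.5 − 0.6) = 0.5200/0.9000 = 0.5778
Terminal stock prices: S_uu = 202.5, S_ud = 81, S_dd = 32.4
Terminal payoffs (K − S): max(-127.5, 0) = 0, max(-6, 0) = 0, max(42.6, 0) = 42.6
Node u (S = 135): continuation = 1/1.12·[0.5778·0.0000 + 0.4222·0.0000] = 0.0000; exercise value = 0.0000 ≤ continuation, so V_u = 0.0000
Node d (S = 54): continuation = 1/1.12·[0.5778·0.0000 + 0.4222·42.6000] = 16.0595; exercise value = 21.0000 > continuation, so V_d = 21.0000 (exercise)
Node 0 (S = 90): continuation = 1/1.12·[0.5778·0.0000 + 0.4222·21.0000] = 7.9167; exercise value = 0.0000 ≤ continuation, so V_0 = 7.9167

€7.92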